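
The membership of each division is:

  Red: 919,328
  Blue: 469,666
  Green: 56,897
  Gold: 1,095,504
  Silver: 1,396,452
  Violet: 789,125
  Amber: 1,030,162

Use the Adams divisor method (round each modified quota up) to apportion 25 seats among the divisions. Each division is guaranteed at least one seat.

Red 4; Blue 2; Green 1; Gold 5; Silver 6; Violet 3; Amber 4

Standard divisor 5757134/25 ≈ 230285.36; standard quotas: Red 3.992, Blue 2.039, Green 0.247, Gold 4.757, Silver 6.064, Violet 3.427, Amber 4.473.
Rounding up gives 4, 3, 1, 5, 7, 4, 5 = 29 seats, so the divisor must be adjusted.
With modified divisor 268500: modified quotas Red 3.424, Blue 1.749, Green 0.212, Gold 4.080, Silver 5.201, Violet 2.939, Amber 3.837.
Rounding up: Red 4, Blue 2, Green 1, Gold 5, Silver 6, Violet 3, Amber 4 (total 25).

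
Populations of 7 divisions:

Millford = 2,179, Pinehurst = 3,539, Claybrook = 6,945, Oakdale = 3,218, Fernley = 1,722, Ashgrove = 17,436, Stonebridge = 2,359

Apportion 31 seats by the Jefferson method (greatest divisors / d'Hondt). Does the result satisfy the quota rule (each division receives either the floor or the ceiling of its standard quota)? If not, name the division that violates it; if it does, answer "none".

Standard quotas: Millford 1.806, Pinehurst 2.934, Claybrook 5.757, Oakdale 2.667, Fernley 1.427, Ashgrove 14.453, Stonebridge 1.955.
Jefferson allocation: Millford 1, Pinehurst 3, Claybrook 6, Oakdale 2, Fernley 1, Ashgrove 16, Stonebridge 2.
Ashgrove has quota 14.453 (lower 14, upper 15) but receives 16 — outside the quota interval.

Ashgrove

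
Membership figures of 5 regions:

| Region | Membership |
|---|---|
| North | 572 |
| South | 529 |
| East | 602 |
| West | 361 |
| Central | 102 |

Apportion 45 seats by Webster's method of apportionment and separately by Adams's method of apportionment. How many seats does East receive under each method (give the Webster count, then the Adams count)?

13 and 12

Webster: North 12, South 11, East 13, West 7, Central 2.
Adams: North 12, South 11, East 12, West 8, Central 2.
East gets 13 under Webster and 12 under Adams.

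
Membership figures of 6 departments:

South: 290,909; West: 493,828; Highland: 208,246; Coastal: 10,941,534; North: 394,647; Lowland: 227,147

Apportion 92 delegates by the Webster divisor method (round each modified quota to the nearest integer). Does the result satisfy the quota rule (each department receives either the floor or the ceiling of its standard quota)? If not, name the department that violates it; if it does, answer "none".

Coastal

Standard quotas: South 2.131, West 3.618, Highland 1.526, Coastal 80.169, North 2.892, Lowland 1.664.
Webster allocation: South 2, West 4, Highland 2, Coastal 79, North 3, Lowland 2.
Coastal has quota 80.169 (lower 80, upper 81) but receives 79 — outside the quota interval.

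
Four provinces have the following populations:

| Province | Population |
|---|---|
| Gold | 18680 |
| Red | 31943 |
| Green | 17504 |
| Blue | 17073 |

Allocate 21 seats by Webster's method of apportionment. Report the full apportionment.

Standard divisor 85200/21 ≈ 4057.143; standard quotas: Gold 4.604, Red 7.873, Green 4.314, Blue 4.208.
Rounding to the nearest integer gives Gold 5, Red 8, Green 4, Blue 4 — total 21, matching the house size, so no adjustment is needed.

Gold 5, Red 8, Green 4, Blue 4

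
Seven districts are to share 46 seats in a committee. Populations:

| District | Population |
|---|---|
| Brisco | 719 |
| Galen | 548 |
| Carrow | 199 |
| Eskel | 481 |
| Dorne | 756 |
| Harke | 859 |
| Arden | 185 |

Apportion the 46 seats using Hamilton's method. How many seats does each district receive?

Brisco 9, Galen 7, Carrow 2, Eskel 6, Dorne 9, Harke 11, Arden 2

Standard divisor: 3747 ÷ 46 ≈ 81.457.
Standard quotas: Brisco 8.827, Galen 6.728, Carrow 2.443, Eskel 5.905, Dorne 9.281, Harke 10.546, Arden 2.271.
Lower quotas: Brisco 8, Galen 6, Carrow 2, Eskel 5, Dorne 9, Harke 10, Arden 2 (sum 42, leaving 4 seats).
Remainders in descending order: Eskel 0.905, Brisco 0.827, Galen 0.728, Harke 0.546, Carrow 0.443, Dorne 0.281, Arden 0.271.
Largest remainders: Eskel, Brisco, Galen, Harke receive the extra seats.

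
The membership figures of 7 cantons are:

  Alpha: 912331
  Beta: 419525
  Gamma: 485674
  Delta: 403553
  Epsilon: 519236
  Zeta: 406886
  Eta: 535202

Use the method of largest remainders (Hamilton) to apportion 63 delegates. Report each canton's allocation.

The standard divisor is 3682407/63 ≈ 58450.905.
Standard quotas: Alpha 15.6085, Beta 7.1774, Gamma 8.3091, Delta 6.9041, Epsilon 8.8833, Zeta 6.9612, Eta 9.1564.
Lower quotas: Alpha 15, Beta 7, Gamma 8, Delta 6, Epsilon 8, Zeta 6, Eta 9 (sum 59, leaving 4 seats).
Remainders in descending order: Zeta 0.9612, Delta 0.9041, Epsilon 0.8833, Alpha 0.6085, Gamma 0.3091, Beta 0.1774, Eta 0.1564.
Largest remainders: Zeta, Delta, Epsilon, Alpha receive the extra seats.

Alpha 16, Beta 7, Gamma 8, Delta 7, Epsilon 9, Zeta 7, Eta 9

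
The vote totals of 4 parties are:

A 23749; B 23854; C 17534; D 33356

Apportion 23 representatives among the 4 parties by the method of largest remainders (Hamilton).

A=5, B=6, C=4, D=8

Standard divisor: 98493 ÷ 23 ≈ 4282.304.
Standard quotas: A 5.5458, B 5.5704, C 4.0945, D 7.7893.
Lower quotas: A 5, B 5, C 4, D 7 (sum 21, leaving 2 seats).
Remainders in descending order: D 0.7893, B 0.5704, A 0.5458, C 0.0945.
Largest remainders: D, B receive the extra seats.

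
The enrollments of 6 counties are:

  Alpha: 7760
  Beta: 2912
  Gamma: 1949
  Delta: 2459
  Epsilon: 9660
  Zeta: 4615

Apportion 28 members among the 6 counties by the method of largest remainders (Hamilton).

The standard divisor is 29355/28 ≈ 1048.393.
Standard quotas: Alpha 7.4018, Beta 2.7776, Gamma 1.8590, Delta 2.3455, Epsilon 9.2141, Zeta 4.4020.
Lower quotas: Alpha 7, Beta 2, Gamma 1, Delta 2, Epsilon 9, Zeta 4 (sum 25, leaving 3 seats).
Remainders in descending order: Gamma 0.8590, Beta 0.7776, Zeta 0.4020, Alpha 0.4018, Delta 0.3455, Epsilon 0.2141.
Largest remainders: Gamma, Beta, Zeta receive the extra seats.

Alpha 7, Beta 3, Gamma 2, Delta 2, Epsilon 9, Zeta 5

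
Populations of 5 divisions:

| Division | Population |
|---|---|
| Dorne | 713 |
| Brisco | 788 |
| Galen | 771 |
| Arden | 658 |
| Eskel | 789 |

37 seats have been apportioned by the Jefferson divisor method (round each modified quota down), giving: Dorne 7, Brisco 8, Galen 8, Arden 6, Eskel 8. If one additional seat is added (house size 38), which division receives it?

Priority for the next seat is population ÷ (current seats + 1).
Priorities: Dorne 89.125, Brisco 87.556, Galen 85.667, Arden 94.000, Eskel 87.667.
Highest priority: Arden.

Arden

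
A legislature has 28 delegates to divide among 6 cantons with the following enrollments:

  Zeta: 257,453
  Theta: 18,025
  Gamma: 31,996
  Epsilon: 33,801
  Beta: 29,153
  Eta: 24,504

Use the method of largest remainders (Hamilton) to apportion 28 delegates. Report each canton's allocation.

Zeta 18; Theta 1; Gamma 2; Epsilon 3; Beta 2; Eta 2

The standard divisor is 394932/28 ≈ 14104.714.
Standard quotas: Zeta 18.2530, Theta 1.2779, Gamma 2.2685, Epsilon 2.3964, Beta 2.0669, Eta 1.7373.
Lower quotas: Zeta 18, Theta 1, Gamma 2, Epsilon 2, Beta 2, Eta 1 (sum 26, leaving 2 seats).
Remainders in descending order: Eta 0.7373, Epsilon 0.3964, Theta 0.2779, Gamma 0.2685, Zeta 0.2530, Beta 0.0669.
Largest remainders: Eta, Epsilon receive the extra seats.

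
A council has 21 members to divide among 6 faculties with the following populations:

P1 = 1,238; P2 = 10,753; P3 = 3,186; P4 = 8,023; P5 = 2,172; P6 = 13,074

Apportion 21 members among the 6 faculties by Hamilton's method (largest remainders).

P1: 1, P2: 6, P3: 2, P4: 4, P5: 1, P6: 7

Total 38446; standard divisor 38446/21 ≈ 1830.762.
Standard quotas: P1 0.6762, P2 5.8735, P3 1.7403, P4 4.3823, P5 1.1864, P6 7.1413.
Lower quotas: P1 0, P2 5, P3 1, P4 4, P5 1, P6 7 (sum 18, leaving 3 seats).
Remainders in descending order: P2 0.8735, P3 0.7403, P1 0.6762, P4 0.3823, P5 0.1864, P6 0.1413.
Largest remainders: P2, P3, P1 receive the extra seats.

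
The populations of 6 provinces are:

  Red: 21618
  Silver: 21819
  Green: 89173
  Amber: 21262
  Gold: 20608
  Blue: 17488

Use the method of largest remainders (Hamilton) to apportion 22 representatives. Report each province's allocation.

The standard divisor is 191968/22 ≈ 8725.818.
Standard quotas: Red 2.4775, Silver 2.5005, Green 10.2194, Amber 2.4367, Gold 2.3617, Blue 2.0042.
Lower quotas: Red 2, Silver 2, Green 10, Amber 2, Gold 2, Blue 2 (sum 20, leaving 2 seats).
Remainders in descending order: Silver 0.5005, Red 0.4775, Amber 0.4367, Gold 0.3617, Green 0.2194, Blue 0.0042.
Largest remainders: Silver, Red receive the extra seats.

Red 3, Silver 3, Green 10, Amber 2, Gold 2, Blue 2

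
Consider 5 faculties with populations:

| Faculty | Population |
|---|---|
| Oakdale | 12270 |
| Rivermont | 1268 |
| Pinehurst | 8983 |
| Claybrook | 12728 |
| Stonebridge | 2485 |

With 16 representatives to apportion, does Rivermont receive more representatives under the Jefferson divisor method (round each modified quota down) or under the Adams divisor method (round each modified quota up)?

Adams

Jefferson: Oakdale 5, Rivermont 0, Pinehurst 4, Claybrook 6, Stonebridge 1.
Adams: Oakdale 5, Rivermont 1, Pinehurst 4, Claybrook 5, Stonebridge 1.
Rivermont gets 0 under Jefferson and 1 under Adams.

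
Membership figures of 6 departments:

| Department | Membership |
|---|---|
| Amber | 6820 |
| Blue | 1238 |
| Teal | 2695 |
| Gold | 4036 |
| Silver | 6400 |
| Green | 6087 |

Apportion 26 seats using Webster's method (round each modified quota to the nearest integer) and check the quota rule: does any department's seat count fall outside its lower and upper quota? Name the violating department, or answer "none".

Standard quotas: Amber 6.501, Blue 1.180, Teal 2.569, Gold 3.847, Silver 6.101, Green 5.802.
Webster allocation: Amber 6, Blue 1, Teal 3, Gold 4, Silver 6, Green 6.
Every allocation lies between the lower and upper quota.

none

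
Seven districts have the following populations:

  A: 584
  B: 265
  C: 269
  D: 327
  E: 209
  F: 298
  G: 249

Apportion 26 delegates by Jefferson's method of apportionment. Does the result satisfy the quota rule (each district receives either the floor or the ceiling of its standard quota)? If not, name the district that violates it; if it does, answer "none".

none

Standard quotas: A 6.899, B 3.130, C 3.178, D 3.863, E 2.469, F 3.520, G 2.941.
Jefferson allocation: A 7, B 3, C 3, D 4, E 2, F 4, G 3.
Every allocation lies between the lower and upper quota.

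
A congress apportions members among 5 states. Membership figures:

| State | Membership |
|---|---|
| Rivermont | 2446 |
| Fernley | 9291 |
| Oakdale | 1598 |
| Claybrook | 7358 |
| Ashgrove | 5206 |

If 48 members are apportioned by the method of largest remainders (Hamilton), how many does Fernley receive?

17

Standard divisor: 25899 ÷ 48 ≈ 539.562.
Standard quotas: Rivermont 4.5333, Fernley 17.2195, Oakdale 2.9617, Claybrook 13.6370, Ashgrove 9.6486.
Lower quotas: Rivermont 4, Fernley 17, Oakdale 2, Claybrook 13, Ashgrove 9 (sum 45, leaving 3 seats).
Remainders in descending order: Oakdale 0.9617, Ashgrove 0.6486, Claybrook 0.6370, Rivermont 0.5333, Fernley 0.2195.
Largest remainders: Oakdale, Ashgrove, Claybrook receive the extra seats.
Fernley receives 17.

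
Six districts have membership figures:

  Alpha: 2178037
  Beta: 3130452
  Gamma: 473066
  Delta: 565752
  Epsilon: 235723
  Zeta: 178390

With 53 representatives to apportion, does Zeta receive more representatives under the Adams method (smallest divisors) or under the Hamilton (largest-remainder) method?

Adams

Adams: Alpha 17, Beta 23, Gamma 4, Delta 5, Epsilon 2, Zeta 2.
Hamilton: Alpha 17, Beta 25, Gamma 4, Delta 4, Epsilon 2, Zeta 1.
Zeta gets 2 under Adams and 1 under Hamilton.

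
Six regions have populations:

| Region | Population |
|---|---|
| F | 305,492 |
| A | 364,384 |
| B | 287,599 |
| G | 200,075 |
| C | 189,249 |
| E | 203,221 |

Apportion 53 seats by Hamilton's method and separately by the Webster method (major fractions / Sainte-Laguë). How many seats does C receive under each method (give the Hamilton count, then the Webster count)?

Hamilton: F 10, A 12, B 10, G 7, C 7, E 7.
Webster: F 10, A 13, B 10, G 7, C 6, E 7.
C gets 7 under Hamilton and 6 under Webster.

7 and 6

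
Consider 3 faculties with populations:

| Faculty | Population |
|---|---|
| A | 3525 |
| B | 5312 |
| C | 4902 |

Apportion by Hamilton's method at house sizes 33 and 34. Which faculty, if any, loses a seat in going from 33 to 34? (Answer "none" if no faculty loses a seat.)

At 33 seats: A 8, B 13, C 12.
At 34 seats: A 9, B 13, C 12.
No faculty's allocation decreased.

none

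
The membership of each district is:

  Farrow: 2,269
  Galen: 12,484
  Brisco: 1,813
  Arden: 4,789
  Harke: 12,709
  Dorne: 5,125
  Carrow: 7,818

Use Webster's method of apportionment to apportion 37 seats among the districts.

Standard divisor 47007/37 ≈ 1270.459; standard quotas: Farrow 1.786, Galen 9.826, Brisco 1.427, Arden 3.770, Harke 10.003, Dorne 4.034, Carrow 6.154.
Rounding to the nearest integer gives Farrow 2, Galen 10, Brisco 1, Arden 4, Harke 10, Dorne 4, Carrow 6 — total 37, matching the house size, so no adjustment is needed.

Farrow 2, Galen 10, Brisco 1, Arden 4, Harke 10, Dorne 4, Carrow 6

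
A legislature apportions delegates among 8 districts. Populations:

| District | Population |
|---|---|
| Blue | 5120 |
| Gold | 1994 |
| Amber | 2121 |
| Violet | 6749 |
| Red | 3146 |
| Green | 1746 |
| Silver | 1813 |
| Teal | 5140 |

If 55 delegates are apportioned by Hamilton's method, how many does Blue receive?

The standard divisor is 27829/55 ≈ 505.982.
Standard quotas: Blue 10.1189, Gold 3.9409, Amber 4.1919, Violet 13.3384, Red 6.2176, Green 3.4507, Silver 3.5831, Teal 10.1585.
Lower quotas: Blue 10, Gold 3, Amber 4, Violet 13, Red 6, Green 3, Silver 3, Teal 10 (sum 52, leaving 3 seats).
Remainders in descending order: Gold 0.9409, Silver 0.5831, Green 0.4507, Violet 0.3384, Red 0.2176, Amber 0.1919, Teal 0.1585, Blue 0.1189.
Largest remainders: Gold, Silver, Green receive the extra seats.
Blue receives 10.

10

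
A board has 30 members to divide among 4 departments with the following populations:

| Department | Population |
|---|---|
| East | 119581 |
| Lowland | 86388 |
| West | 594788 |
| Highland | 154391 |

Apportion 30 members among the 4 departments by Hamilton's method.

The standard divisor is 955148/30 ≈ 31838.267.
Standard quotas: East 3.7559, Lowland 2.7133, West 18.6815, Highland 4.8492.
Lower quotas: East 3, Lowland 2, West 18, Highland 4 (sum 27, leaving 3 seats).
Remainders in descending order: Highland 0.8492, East 0.7559, Lowland 0.7133, West 0.6815.
Largest remainders: Highland, East, Lowland receive the extra seats.

East=4; Lowland=3; West=18; Highland=5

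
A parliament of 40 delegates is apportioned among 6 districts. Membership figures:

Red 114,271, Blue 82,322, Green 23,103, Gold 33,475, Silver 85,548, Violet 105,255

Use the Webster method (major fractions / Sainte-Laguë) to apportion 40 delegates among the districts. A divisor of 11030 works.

With modified divisor 11030: modified quotas Red 10.360, Blue 7.463, Green 2.095, Gold 3.035, Silver 7.756, Violet 9.543.
Rounding to the nearest integer: Red 10, Blue 7, Green 2, Gold 3, Silver 8, Violet 10 (total 40).

Red 10; Blue 7; Green 2; Gold 3; Silver 8; Violet 10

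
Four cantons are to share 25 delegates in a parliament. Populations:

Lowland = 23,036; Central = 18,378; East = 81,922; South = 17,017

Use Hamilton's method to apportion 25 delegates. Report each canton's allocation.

The standard divisor is 140353/25 ≈ 5614.12.
Standard quotas: Lowland 4.1032, Central 3.2735, East 14.5921, South 3.0311.
Lower quotas: Lowland 4, Central 3, East 14, South 3 (sum 24, leaving 1 seat).
Remainders in descending order: East 0.5921, Central 0.2735, Lowland 0.1032, South 0.0311.
The surplus seat goes to East.

Lowland 4, Central 3, East 15, South 3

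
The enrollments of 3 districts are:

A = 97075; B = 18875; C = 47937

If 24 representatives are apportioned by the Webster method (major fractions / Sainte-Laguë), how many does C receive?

Standard divisor 163887/24 ≈ 6828.625; standard quotas: A 14.216, B 2.764, C 7.020.
Rounding to the nearest integer gives A 14, B 3, C 7 — total 24, matching the house size, so no adjustment is needed.
C receives 7.

7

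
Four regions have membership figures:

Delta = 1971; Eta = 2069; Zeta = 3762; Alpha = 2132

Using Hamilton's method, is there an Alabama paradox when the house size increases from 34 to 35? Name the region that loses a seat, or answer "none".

none

At 34 seats: Delta 7, Eta 7, Zeta 13, Alpha 7.
At 35 seats: Delta 7, Eta 7, Zeta 13, Alpha 8.
No region's allocation decreased.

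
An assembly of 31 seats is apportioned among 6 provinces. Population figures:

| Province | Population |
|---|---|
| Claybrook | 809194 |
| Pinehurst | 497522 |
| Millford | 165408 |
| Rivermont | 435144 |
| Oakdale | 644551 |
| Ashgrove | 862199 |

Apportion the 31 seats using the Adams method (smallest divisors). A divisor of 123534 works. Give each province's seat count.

Claybrook=7; Pinehurst=5; Millford=2; Rivermont=4; Oakdale=6; Ashgrove=7

With modified divisor 123534: modified quotas Claybrook 6.550, Pinehurst 4.027, Millford 1.339, Rivermont 3.522, Oakdale 5.218, Ashgrove 6.979.
Rounding up: Claybrook 7, Pinehurst 5, Millford 2, Rivermont 4, Oakdale 6, Ashgrove 7 (total 31).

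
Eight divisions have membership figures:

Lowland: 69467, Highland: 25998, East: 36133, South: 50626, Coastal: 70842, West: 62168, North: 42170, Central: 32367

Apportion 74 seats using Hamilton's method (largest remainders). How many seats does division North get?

Total 389771; standard divisor 389771/74 ≈ 5267.176.
Standard quotas: Lowland 13.1887, Highland 4.9359, East 6.8600, South 9.6116, Coastal 13.4497, West 11.8029, North 8.0062, Central 6.1450.
Lower quotas: Lowland 13, Highland 4, East 6, South 9, Coastal 13, West 11, North 8, Central 6 (sum 70, leaving 4 seats).
Remainders in descending order: Highland 0.9359, East 0.8600, West 0.8029, South 0.6116, Coastal 0.4497, Lowland 0.1887, Central 0.1450, North 0.0062.
Largest remainders: Highland, East, West, South receive the extra seats.
North receives 8.

8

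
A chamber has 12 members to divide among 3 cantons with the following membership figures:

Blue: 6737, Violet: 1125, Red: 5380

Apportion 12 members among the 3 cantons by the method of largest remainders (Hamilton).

The standard divisor is 13242/12 ≈ 1103.5.
Standard quotas: Blue 6.1051, Violet 1.0195, Red 4.8754.
Lower quotas: Blue 6, Violet 1, Red 4 (sum 11, leaving 1 seat).
Remainders in descending order: Red 0.8754, Blue 0.1051, Violet 0.0195.
Largest remainder: Red receives the extra seat.

Blue=6, Violet=1, Red=5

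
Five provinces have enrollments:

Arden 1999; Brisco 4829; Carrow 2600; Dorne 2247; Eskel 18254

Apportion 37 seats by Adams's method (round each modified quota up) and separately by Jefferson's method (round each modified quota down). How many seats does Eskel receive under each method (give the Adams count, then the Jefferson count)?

Adams: Arden 3, Brisco 6, Carrow 3, Dorne 3, Eskel 22.
Jefferson: Arden 2, Brisco 6, Carrow 3, Dorne 2, Eskel 24.
Eskel gets 22 under Adams and 24 under Jefferson.

22 and 24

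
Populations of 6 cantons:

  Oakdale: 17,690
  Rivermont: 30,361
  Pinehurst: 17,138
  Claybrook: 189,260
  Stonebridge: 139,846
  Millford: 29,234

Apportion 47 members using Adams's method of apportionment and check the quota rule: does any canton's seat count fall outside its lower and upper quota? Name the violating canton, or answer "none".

Standard quotas: Oakdale 1.963, Rivermont 3.369, Pinehurst 1.902, Claybrook 21.003, Stonebridge 15.519, Millford 3.244.
Adams allocation: Oakdale 2, Rivermont 4, Pinehurst 2, Claybrook 20, Stonebridge 15, Millford 4.
Claybrook has quota 21.003 (lower 21, upper 22) but receives 20 — outside the quota interval.

Claybrook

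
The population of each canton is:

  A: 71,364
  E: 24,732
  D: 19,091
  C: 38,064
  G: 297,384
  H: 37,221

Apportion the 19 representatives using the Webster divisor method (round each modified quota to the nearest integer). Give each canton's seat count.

Standard divisor 487856/19 ≈ 25676.632; standard quotas: A 2.779, E 0.963, D 0.744, C 1.482, G 11.582, H 1.450.
Rounding to the nearest integer gives A 3, E 1, D 1, C 1, G 12, H 1 — total 19, matching the house size, so no adjustment is needed.

A: 3; E: 1; D: 1; C: 1; G: 12; H: 1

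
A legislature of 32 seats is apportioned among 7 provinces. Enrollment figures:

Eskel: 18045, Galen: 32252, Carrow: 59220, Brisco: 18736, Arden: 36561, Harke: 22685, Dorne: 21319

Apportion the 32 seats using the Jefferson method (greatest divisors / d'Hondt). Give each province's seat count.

Eskel 3, Galen 5, Carrow 9, Brisco 3, Arden 6, Harke 3, Dorne 3

Standard divisor 208818/32 ≈ 6525.562; standard quotas: Eskel 2.765, Galen 4.942, Carrow 9.075, Brisco 2.871, Arden 5.603, Harke 3.476, Dorne 3.267.
Rounding down gives 2, 4, 9, 2, 5, 3, 3 = 28 seats, so the divisor must be adjusted.
With modified divisor 5970: modified quotas Eskel 3.023, Galen 5.402, Carrow 9.920, Brisco 3.138, Arden 6.124, Harke 3.800, Dorne 3.571.
Rounding down: Eskel 3, Galen 5, Carrow 9, Brisco 3, Arden 6, Harke 3, Dorne 3 (total 32).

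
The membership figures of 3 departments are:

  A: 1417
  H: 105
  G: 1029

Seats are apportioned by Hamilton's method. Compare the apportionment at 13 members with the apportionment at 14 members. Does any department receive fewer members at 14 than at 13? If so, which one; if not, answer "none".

At 13 seats: A 7, H 1, G 5.
At 14 seats: A 8, H 0, G 6.
H drops from 1 to 0.

H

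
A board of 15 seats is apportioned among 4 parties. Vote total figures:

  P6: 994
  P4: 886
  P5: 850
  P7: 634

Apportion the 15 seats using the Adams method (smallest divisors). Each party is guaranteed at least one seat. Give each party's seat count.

P6: 4, P4: 4, P5: 4, P7: 3

Standard divisor 3364/15 ≈ 224.267; standard quotas: P6 4.432, P4 3.951, P5 3.790, P7 2.827.
Rounding up gives 5, 4, 4, 3 = 16 seats, so the divisor must be adjusted.
With modified divisor 270: modified quotas P6 3.681, P4 3.281, P5 3.148, P7 2.348.
Rounding up: P6 4, P4 4, P5 4, P7 3 (total 15).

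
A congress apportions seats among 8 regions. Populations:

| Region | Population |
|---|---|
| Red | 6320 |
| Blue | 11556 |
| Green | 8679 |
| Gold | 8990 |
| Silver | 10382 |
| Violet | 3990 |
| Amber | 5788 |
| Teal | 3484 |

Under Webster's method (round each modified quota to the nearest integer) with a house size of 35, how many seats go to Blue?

Standard divisor 59189/35 ≈ 1691.114; standard quotas: Red 3.737, Blue 6.833, Green 5.132, Gold 5.316, Silver 6.139, Violet 2.359, Amber 3.423, Teal 2.060.
Rounding to the nearest integer gives 4, 7, 5, 5, 6, 2, 3, 2 = 34 seats, so the divisor must be adjusted.
With modified divisor 1644: modified quotas Red 3.844, Blue 7.029, Green 5.279, Gold 5.468, Silver 6.315, Violet 2.427, Amber 3.521, Teal 2.119.
Rounding to the nearest integer: Red 4, Blue 7, Green 5, Gold 5, Silver 6, Violet 2, Amber 4, Teal 2 (total 35).
Blue receives 7.

7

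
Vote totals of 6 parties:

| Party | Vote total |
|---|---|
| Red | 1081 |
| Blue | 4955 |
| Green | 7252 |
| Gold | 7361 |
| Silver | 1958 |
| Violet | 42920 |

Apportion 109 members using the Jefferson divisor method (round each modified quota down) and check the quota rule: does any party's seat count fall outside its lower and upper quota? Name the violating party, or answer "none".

Violet

Standard quotas: Red 1.798, Blue 8.242, Green 12.063, Gold 12.245, Silver 3.257, Violet 71.395.
Jefferson allocation: Red 1, Blue 8, Green 12, Gold 12, Silver 3, Violet 73.
Violet has quota 71.395 (lower 71, upper 72) but receives 73 — outside the quota interval.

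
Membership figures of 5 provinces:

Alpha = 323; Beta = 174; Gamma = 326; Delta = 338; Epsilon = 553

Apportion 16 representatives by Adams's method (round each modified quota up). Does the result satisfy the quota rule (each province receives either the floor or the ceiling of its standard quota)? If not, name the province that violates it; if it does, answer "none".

none

Standard quotas: Alpha 3.015, Beta 1.624, Gamma 3.043, Delta 3.155, Epsilon 5.162.
Adams allocation: Alpha 3, Beta 2, Gamma 3, Delta 3, Epsilon 5.
Every allocation lies between the lower and upper quota.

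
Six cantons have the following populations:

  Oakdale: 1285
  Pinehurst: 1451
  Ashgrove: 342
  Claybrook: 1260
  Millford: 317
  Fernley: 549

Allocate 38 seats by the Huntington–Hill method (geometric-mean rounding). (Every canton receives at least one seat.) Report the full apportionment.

With divisor 137: modified quotas Oakdale 9.380, Pinehurst 10.591, Ashgrove 2.496, Claybrook 9.197, Millford 2.314, Fernley 4.007.
Geometric-mean thresholds: Oakdale √(9·10)=9.487, Pinehurst √(10·11)=10.488, Ashgrove √(2·3)=2.449, Claybrook √(9·10)=9.487, Millford √(2·3)=2.449, Fernley √(4·5)=4.472.
Each quota rounded against its threshold gives Oakdale 9, Pinehurst 11, Ashgrove 3, Claybrook 9, Millford 2, Fernley 4 (total 38).

Oakdale 9; Pinehurst 11; Ashgrove 3; Claybrook 9; Millford 2; Fernley 4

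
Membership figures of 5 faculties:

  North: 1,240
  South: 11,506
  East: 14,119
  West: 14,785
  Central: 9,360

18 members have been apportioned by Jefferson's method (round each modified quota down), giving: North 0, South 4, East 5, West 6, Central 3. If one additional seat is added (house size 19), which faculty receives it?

East

Priority for the next seat is population ÷ (current seats + 1).
Priorities: North 1240.000, South 2301.200, East 2353.167, West 2112.143, Central 2340.000.
Highest priority: East.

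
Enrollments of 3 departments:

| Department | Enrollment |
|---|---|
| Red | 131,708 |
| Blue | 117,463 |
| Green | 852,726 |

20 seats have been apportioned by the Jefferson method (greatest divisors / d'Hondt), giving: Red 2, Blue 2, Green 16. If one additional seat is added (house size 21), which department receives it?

Priority for the next seat is population ÷ (current seats + 1).
Priorities: Red 43902.667, Blue 39154.333, Green 50160.353.
Highest priority: Green.

Green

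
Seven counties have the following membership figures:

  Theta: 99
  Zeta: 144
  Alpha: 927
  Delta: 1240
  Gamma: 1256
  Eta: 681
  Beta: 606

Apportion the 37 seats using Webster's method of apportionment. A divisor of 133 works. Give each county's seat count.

With modified divisor 133: modified quotas Theta 0.744, Zeta 1.083, Alpha 6.970, Delta 9.323, Gamma 9.444, Eta 5.120, Beta 4.556.
Rounding to the nearest integer: Theta 1, Zeta 1, Alpha 7, Delta 9, Gamma 9, Eta 5, Beta 5 (total 37).

Theta=1, Zeta=1, Alpha=7, Delta=9, Gamma=9, Eta=5, Beta=5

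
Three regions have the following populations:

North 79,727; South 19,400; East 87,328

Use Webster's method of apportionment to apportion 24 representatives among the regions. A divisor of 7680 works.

North 10; South 3; East 11

With modified divisor 7680: modified quotas North 10.381, South 2.526, East 11.371.
Rounding to the nearest integer: North 10, South 3, East 11 (total 24).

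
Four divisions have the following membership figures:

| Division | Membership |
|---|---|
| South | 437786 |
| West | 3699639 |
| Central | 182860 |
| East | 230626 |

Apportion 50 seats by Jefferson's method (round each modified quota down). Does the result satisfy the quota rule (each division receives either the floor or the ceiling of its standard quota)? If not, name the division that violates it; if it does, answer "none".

Standard quotas: South 4.810, West 40.647, Central 2.009, East 2.534.
Jefferson allocation: South 4, West 42, Central 2, East 2.
West has quota 40.647 (lower 40, upper 41) but receives 42 — outside the quota interval.

West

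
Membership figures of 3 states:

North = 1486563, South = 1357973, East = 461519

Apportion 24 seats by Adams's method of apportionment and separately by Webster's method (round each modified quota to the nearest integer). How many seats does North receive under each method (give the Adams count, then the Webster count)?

10 and 11

Adams: North 10, South 10, East 4.
Webster: North 11, South 10, East 3.
North gets 10 under Adams and 11 under Webster.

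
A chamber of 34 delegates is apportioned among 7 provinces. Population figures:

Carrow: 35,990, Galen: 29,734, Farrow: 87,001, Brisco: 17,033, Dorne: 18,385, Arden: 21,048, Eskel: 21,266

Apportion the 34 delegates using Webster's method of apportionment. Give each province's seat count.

Standard divisor 230457/34 ≈ 6778.147; standard quotas: Carrow 5.310, Galen 4.387, Farrow 12.836, Brisco 2.513, Dorne 2.712, Arden 3.105, Eskel 3.137.
Rounding to the nearest integer gives Carrow 5, Galen 4, Farrow 13, Brisco 3, Dorne 3, Arden 3, Eskel 3 — total 34, matching the house size, so no adjustment is needed.

Carrow 5, Galen 4, Farrow 13, Brisco 3, Dorne 3, Arden 3, Eskel 3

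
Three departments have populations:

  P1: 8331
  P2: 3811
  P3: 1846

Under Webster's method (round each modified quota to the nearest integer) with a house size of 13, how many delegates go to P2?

3

Standard divisor 13988/13 ≈ 1076; standard quotas: P1 7.743, P2 3.542, P3 1.716.
Rounding to the nearest integer gives 8, 4, 2 = 14 seats, so the divisor must be adjusted.
With modified divisor 1100: modified quotas P1 7.574, P2 3.465, P3 1.678.
Rounding to the nearest integer: P1 8, P2 3, P3 2 (total 13).
P2 receives 3.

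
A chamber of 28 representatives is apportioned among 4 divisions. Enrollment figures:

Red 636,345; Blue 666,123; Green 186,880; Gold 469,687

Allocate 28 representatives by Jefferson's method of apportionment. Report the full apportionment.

Standard divisor 1959035/28 ≈ 69965.536; standard quotas: Red 9.095, Blue 9.521, Green 2.671, Gold 6.713.
Rounding down gives 9, 9, 2, 6 = 26 seats, so the divisor must be adjusted.
With modified divisor 65100: modified quotas Red 9.775, Blue 10.232, Green 2.871, Gold 7.215.
Rounding down: Red 9, Blue 10, Green 2, Gold 7 (total 28).

Red 9, Blue 10, Green 2, Gold 7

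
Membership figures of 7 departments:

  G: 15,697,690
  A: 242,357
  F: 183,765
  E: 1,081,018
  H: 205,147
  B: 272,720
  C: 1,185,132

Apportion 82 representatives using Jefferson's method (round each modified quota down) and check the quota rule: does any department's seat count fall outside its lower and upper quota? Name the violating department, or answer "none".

Standard quotas: G 68.223, A 1.053, F 0.799, E 4.698, H 0.892, B 1.185, C 5.151.
Jefferson allocation: G 71, A 1, F 0, E 4, H 0, B 1, C 5.
G has quota 68.223 (lower 68, upper 69) but receives 71 — outside the quota interval.

G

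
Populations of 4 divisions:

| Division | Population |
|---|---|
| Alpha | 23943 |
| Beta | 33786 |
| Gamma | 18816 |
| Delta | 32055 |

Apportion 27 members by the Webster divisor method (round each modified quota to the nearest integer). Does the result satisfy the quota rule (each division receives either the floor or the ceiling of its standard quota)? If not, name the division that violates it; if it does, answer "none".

none

Standard quotas: Alpha 5.953, Beta 8.400, Gamma 4.678, Delta 7.969.
Webster allocation: Alpha 6, Beta 8, Gamma 5, Delta 8.
Every allocation lies between the lower and upper quota.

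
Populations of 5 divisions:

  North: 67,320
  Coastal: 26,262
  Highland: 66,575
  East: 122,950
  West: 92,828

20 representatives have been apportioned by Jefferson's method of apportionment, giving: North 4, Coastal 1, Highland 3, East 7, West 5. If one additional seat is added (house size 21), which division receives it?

Priority for the next seat is population ÷ (current seats + 1).
Priorities: North 13464.000, Coastal 13131.000, Highland 16643.750, East 15368.750, West 15471.333.
Highest priority: Highland.

Highland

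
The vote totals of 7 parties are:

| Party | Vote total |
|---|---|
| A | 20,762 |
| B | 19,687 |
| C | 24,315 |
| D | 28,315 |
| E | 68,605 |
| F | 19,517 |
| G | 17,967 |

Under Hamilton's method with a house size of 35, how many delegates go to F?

Standard divisor: 199168 ÷ 35 ≈ 5690.514.
Standard quotas: A 3.6485, B 3.4596, C 4.2729, D 4.9758, E 12.0560, F 3.4297, G 3.1574.
Lower quotas: A 3, B 3, C 4, D 4, E 12, F 3, G 3 (sum 32, leaving 3 seats).
Remainders in descending order: D 0.9758, A 0.6485, B 0.4596, F 0.4297, C 0.2729, G 0.1574, E 0.0560.
Largest remainders: D, A, B receive the extra seats.
F receives 3.

3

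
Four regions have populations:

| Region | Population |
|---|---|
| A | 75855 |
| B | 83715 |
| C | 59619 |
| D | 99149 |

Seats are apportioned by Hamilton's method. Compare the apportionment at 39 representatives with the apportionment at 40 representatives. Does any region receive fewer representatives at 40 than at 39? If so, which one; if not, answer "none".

C

At 39 seats: A 9, B 10, C 8, D 12.
At 40 seats: A 10, B 11, C 7, D 12.
C drops from 8 to 7.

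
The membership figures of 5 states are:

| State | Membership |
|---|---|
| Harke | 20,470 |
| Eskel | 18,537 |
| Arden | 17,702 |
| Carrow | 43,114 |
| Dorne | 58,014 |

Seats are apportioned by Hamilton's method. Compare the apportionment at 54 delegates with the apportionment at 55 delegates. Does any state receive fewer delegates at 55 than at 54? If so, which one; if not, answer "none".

none

At 54 seats: Harke 7, Eskel 6, Arden 6, Carrow 15, Dorne 20.
At 55 seats: Harke 7, Eskel 7, Arden 6, Carrow 15, Dorne 20.
No state's allocation decreased.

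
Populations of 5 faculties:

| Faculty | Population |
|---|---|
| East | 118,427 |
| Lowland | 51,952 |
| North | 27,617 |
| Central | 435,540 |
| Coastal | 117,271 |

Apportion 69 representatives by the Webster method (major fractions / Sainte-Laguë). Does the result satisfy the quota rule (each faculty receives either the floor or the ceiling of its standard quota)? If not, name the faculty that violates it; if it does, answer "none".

Central

Standard quotas: East 10.884, Lowland 4.774, North 2.538, Central 40.027, Coastal 10.777.
Webster allocation: East 11, Lowland 5, North 3, Central 39, Coastal 11.
Central has quota 40.027 (lower 40, upper 41) but receives 39 — outside the quota interval.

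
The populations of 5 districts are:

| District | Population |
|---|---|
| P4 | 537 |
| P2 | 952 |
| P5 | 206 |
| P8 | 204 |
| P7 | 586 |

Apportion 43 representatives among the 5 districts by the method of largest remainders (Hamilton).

P4 9, P2 16, P5 4, P8 4, P7 10

Total 2485; standard divisor 2485/43 ≈ 57.791.
Standard quotas: P4 9.292, P2 16.473, P5 3.565, P8 3.530, P7 10.140.
Lower quotas: P4 9, P2 16, P5 3, P8 3, P7 10 (sum 41, leaving 2 seats).
Remainders in descending order: P5 0.565, P8 0.530, P2 0.473, P4 0.292, P7 0.140.
Largest remainders: P5, P8 receive the extra seats.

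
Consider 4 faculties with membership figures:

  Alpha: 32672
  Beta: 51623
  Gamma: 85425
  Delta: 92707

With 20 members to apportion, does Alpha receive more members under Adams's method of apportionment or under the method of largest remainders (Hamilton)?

Adams

Adams: Alpha 3, Beta 4, Gamma 6, Delta 7.
Hamilton: Alpha 2, Beta 4, Gamma 7, Delta 7.
Alpha gets 3 under Adams and 2 under Hamilton.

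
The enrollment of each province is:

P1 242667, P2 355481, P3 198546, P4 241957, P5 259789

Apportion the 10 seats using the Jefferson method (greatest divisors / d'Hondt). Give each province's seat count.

Standard divisor 1298440/10 ≈ 129844; standard quotas: P1 1.869, P2 2.738, P3 1.529, P4 1.863, P5 2.001.
Rounding down gives 1, 2, 1, 1, 2 = 7 seats, so the divisor must be adjusted.
With modified divisor 108900: modified quotas P1 2.228, P2 3.264, P3 1.823, P4 2.222, P5 2.386.
Rounding down: P1 2, P2 3, P3 1, P4 2, P5 2 (total 10).

P1 2, P2 3, P3 1, P4 2, P5 2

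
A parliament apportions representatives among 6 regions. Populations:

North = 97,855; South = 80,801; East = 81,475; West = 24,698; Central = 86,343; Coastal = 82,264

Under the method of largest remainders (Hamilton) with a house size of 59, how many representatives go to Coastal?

11

The standard divisor is 453436/59 ≈ 7685.356.
Standard quotas: North 12.7327, South 10.5136, East 10.6013, West 3.2136, Central 11.2347, Coastal 10.7040.
Lower quotas: North 12, South 10, East 10, West 3, Central 11, Coastal 10 (sum 56, leaving 3 seats).
Remainders in descending order: North 0.7327, Coastal 0.7040, East 0.6013, South 0.5136, Central 0.2347, West 0.2136.
Largest remainders: North, Coastal, East receive the extra seats.
Coastal receives 11.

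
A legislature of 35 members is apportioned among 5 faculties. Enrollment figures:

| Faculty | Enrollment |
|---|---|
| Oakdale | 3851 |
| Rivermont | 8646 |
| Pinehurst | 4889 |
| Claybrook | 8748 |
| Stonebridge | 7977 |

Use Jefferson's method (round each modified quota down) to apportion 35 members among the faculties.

Standard divisor 34111/35 ≈ 974.6; standard quotas: Oakdale 3.951, Rivermont 8.871, Pinehurst 5.016, Claybrook 8.976, Stonebridge 8.185.
Rounding down gives 3, 8, 5, 8, 8 = 32 seats, so the divisor must be adjusted.
With modified divisor 900: modified quotas Oakdale 4.279, Rivermont 9.607, Pinehurst 5.432, Claybrook 9.720, Stonebridge 8.863.
Rounding down: Oakdale 4, Rivermont 9, Pinehurst 5, Claybrook 9, Stonebridge 8 (total 35).

Oakdale 4, Rivermont 9, Pinehurst 5, Claybrook 9, Stonebridge 8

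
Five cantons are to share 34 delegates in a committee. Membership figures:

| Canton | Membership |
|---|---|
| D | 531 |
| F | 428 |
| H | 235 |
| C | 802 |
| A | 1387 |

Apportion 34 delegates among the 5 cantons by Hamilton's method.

D: 5, F: 4, H: 3, C: 8, A: 14

Total 3383; standard divisor 3383/34 ≈ 99.5.
Standard quotas: D 5.337, F 4.302, H 2.362, C 8.060, A 13.940.
Lower quotas: D 5, F 4, H 2, C 8, A 13 (sum 32, leaving 2 seats).
Remainders in descending order: A 0.940, H 0.362, D 0.337, F 0.302, C 0.060.
The surplus seats go to A, H.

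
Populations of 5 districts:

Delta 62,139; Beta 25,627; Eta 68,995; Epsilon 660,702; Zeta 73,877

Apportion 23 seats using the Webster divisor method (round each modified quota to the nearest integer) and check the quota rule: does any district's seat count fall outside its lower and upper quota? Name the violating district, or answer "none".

Standard quotas: Delta 1.603, Beta 0.661, Eta 1.780, Epsilon 17.049, Zeta 1.906.
Webster allocation: Delta 2, Beta 1, Eta 2, Epsilon 16, Zeta 2.
Epsilon has quota 17.049 (lower 17, upper 18) but receives 16 — outside the quota interval.

Epsilon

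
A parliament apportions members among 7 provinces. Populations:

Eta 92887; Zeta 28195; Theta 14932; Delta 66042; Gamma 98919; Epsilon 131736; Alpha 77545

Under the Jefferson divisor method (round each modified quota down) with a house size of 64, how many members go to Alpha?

Standard divisor 510256/64 ≈ 7972.75; standard quotas: Eta 11.651, Zeta 3.536, Theta 1.873, Delta 8.283, Gamma 12.407, Epsilon 16.523, Alpha 9.726.
Rounding down gives 11, 3, 1, 8, 12, 16, 9 = 60 seats, so the divisor must be adjusted.
With modified divisor 7566.21: modified quotas Eta 12.277, Zeta 3.726, Theta 1.974, Delta 8.729, Gamma 13.074, Epsilon 17.411, Alpha 10.249.
Rounding down: Eta 12, Zeta 3, Theta 1, Delta 8, Gamma 13, Epsilon 17, Alpha 10 (total 64).
Alpha receives 10.

10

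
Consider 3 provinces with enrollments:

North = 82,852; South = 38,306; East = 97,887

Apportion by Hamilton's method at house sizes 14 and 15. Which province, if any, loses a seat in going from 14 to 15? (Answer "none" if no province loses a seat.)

South

At 14 seats: North 5, South 3, East 6.
At 15 seats: North 6, South 2, East 7.
South drops from 3 to 2.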